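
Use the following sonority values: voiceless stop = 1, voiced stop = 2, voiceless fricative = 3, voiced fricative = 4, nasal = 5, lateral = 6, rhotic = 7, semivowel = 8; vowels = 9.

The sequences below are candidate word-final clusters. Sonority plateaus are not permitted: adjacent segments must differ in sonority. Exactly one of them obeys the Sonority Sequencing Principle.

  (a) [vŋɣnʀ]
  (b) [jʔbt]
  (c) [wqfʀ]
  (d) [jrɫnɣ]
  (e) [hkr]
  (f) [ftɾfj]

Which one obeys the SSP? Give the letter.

d

(a) 4-5-4-5-7 → violates
(b) 8-1-2-1 → violates
(c) 8-1-3-7 → violates
(d) 8-7-6-5-4 → obeys
(e) 3-1-7 → violates
(f) 3-1-7-3-8 → violates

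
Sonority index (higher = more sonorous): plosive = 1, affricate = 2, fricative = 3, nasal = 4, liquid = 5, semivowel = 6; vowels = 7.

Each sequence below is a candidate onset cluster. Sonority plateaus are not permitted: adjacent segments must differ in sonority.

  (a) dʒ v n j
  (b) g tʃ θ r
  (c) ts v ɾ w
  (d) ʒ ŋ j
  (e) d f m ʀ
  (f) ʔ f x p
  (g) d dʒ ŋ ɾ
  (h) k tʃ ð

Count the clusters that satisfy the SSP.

(a) 2-3-4-6 → obeys
(b) 1-2-3-5 → obeys
(c) 2-3-5-6 → obeys
(d) 3-4-6 → obeys
(e) 1-3-4-5 → obeys
(f) 1-3-3-1 → violates
(g) 1-2-4-5 → obeys
(h) 1-2-3 → obeys

7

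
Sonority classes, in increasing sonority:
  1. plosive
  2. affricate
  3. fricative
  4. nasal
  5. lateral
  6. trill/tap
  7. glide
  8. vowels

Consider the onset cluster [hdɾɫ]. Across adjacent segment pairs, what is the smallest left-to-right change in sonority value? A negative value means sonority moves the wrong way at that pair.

/h/: fricative = 3.
/d/: plosive = 1.
/ɾ/: trill/tap = 6.
/ɫ/: lateral = 5.
/h/→/d/: change -2.
/d/→/ɾ/: change +5.
/ɾ/→/ɫ/: change -1.
Minimum = -2.

-2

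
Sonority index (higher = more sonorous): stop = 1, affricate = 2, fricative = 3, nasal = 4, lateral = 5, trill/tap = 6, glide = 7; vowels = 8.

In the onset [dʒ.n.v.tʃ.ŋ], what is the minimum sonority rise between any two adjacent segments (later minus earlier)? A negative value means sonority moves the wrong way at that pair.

/dʒ/ — affricate, sonority 2.
/n/ — nasal, sonority 4.
/v/ — fricative, sonority 3.
/tʃ/ — affricate, sonority 2.
/ŋ/ — nasal, sonority 4.
/dʒ/→/n/: change +2.
/n/→/v/: change -1.
/v/→/tʃ/: change -1.
/tʃ/→/ŋ/: change +2.
Minimum = -1.

-1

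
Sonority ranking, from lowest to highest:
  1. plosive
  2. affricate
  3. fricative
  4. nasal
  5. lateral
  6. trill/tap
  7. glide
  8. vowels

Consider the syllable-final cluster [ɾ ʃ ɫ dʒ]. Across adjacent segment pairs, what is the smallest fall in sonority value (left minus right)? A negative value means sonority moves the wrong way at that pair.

-2

/ɾ/ — trill/tap, sonority 6.
/ʃ/ — fricative, sonority 3.
/ɫ/ — lateral, sonority 5.
/dʒ/ — affricate, sonority 2.
/ɾ/→/ʃ/: change +3.
/ʃ/→/ɫ/: change -2.
/ɫ/→/dʒ/: change +3.
Minimum = -2.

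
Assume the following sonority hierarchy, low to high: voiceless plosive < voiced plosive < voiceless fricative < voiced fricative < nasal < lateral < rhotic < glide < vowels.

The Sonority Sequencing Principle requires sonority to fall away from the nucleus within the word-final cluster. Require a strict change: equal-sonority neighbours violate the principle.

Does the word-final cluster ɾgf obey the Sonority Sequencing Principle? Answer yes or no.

/ɾ/ is a rhotic (sonority 7).
/g/ is a voiced plosive (sonority 2).
/f/ is a voiceless fricative (sonority 3).
The profile is 7-2-3. Between /g/ (2) and /f/ (3) sonority does not fall, so the cluster violates the SSP.

no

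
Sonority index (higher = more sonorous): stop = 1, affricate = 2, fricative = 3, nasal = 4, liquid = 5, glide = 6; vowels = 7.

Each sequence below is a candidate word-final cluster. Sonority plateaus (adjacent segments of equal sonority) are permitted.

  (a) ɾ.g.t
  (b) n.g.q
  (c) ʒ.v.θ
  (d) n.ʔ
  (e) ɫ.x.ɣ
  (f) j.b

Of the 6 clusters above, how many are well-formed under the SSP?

6

(a) ɾ.g.t: profile 5-1-1 — obeys.
(b) n.g.q: profile 4-1-1 — obeys.
(c) ʒ.v.θ: profile 3-3-3 — obeys.
(d) n.ʔ: profile 4-1 — obeys.
(e) ɫ.x.ɣ: profile 5-3-3 — obeys.
(f) j.b: profile 6-1 — obeys.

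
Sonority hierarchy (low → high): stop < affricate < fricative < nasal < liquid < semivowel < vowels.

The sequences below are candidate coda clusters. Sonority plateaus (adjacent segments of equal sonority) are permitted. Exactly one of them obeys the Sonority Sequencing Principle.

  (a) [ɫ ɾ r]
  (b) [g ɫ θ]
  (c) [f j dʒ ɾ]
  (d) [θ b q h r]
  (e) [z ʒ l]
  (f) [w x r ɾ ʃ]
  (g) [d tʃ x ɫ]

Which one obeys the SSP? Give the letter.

a

(a) [ɫ ɾ r]: profile 5-5-5 — obeys.
(b) [g ɫ θ]: profile 1-5-3 — violates.
(c) [f j dʒ ɾ]: profile 3-6-2-5 — violates.
(d) [θ b q h r]: profile 3-1-1-3-5 — violates.
(e) [z ʒ l]: profile 3-3-5 — violates.
(f) [w x r ɾ ʃ]: profile 6-3-5-5-3 — violates.
(g) [d tʃ x ɫ]: profile 1-2-3-5 — violates.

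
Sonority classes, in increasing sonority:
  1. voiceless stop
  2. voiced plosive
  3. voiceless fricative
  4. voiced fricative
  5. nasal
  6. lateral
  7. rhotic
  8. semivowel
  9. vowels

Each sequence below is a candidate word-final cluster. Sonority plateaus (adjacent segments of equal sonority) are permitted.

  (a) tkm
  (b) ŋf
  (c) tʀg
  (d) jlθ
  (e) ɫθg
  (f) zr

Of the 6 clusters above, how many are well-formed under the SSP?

(a) 1-1-5 → violates
(b) 5-3 → obeys
(c) 1-7-2 → violates
(d) 8-6-3 → obeys
(e) 6-3-2 → obeys
(f) 4-7 → violates

3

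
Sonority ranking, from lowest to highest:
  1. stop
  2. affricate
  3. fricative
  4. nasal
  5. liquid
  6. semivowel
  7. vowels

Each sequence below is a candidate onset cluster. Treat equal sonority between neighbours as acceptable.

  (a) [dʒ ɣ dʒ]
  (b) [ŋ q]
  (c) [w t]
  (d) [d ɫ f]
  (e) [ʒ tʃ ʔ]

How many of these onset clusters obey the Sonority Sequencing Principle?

0

(a) sonority 2-3-2: ill-formed.
(b) sonority 4-1: ill-formed.
(c) sonority 6-1: ill-formed.
(d) sonority 1-5-3: ill-formed.
(e) sonority 3-2-1: ill-formed.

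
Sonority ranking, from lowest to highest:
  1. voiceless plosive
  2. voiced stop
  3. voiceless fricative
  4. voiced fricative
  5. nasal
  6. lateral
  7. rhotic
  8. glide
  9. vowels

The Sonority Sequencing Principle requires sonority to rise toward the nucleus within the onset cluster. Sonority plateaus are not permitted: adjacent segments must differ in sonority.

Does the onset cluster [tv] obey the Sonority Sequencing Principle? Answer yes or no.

yes

/t/ is a voiceless plosive (sonority 1).
/v/ is a voiced fricative (sonority 4).
The profile 1-4 strictly rises, so the onset cluster satisfies the SSP.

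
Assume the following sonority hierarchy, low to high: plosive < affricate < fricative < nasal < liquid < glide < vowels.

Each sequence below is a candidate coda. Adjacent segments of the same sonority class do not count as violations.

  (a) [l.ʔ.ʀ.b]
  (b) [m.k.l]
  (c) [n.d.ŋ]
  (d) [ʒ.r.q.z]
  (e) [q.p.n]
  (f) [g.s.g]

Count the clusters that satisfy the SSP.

(a) sonority 5-1-5-1: ill-formed.
(b) sonority 4-1-5: ill-formed.
(c) sonority 4-1-4: ill-formed.
(d) sonority 3-5-1-3: ill-formed.
(e) sonority 1-1-4: ill-formed.
(f) sonority 1-3-1: ill-formed.

0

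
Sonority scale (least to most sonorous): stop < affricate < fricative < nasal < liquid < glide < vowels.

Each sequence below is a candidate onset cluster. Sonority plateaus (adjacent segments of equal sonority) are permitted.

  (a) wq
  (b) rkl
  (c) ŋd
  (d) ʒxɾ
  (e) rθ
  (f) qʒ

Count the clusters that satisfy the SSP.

2

(a) wq: profile 6-1 — violates.
(b) rkl: profile 5-1-5 — violates.
(c) ŋd: profile 4-1 — violates.
(d) ʒxɾ: profile 3-3-5 — obeys.
(e) rθ: profile 5-3 — violates.
(f) qʒ: profile 1-3 — obeys.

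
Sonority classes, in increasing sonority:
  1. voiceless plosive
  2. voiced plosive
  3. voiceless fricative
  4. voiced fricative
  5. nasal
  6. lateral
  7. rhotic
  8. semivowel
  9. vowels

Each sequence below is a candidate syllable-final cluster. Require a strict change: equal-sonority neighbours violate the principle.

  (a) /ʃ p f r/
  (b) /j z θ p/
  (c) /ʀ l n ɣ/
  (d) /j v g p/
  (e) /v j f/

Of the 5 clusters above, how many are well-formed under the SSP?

3

(a) 3-1-3-7 → violates
(b) 8-4-3-1 → obeys
(c) 7-6-5-4 → obeys
(d) 8-4-2-1 → obeys
(e) 4-8-3 → violates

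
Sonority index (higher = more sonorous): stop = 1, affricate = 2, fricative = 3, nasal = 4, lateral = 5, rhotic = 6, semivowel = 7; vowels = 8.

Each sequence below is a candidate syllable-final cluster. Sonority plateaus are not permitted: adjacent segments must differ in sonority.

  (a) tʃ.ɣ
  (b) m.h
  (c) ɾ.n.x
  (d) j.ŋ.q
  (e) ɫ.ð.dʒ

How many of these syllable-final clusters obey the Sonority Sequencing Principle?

4

(a) 2-3 → violates
(b) 4-3 → obeys
(c) 6-4-3 → obeys
(d) 7-4-1 → obeys
(e) 5-3-2 → obeys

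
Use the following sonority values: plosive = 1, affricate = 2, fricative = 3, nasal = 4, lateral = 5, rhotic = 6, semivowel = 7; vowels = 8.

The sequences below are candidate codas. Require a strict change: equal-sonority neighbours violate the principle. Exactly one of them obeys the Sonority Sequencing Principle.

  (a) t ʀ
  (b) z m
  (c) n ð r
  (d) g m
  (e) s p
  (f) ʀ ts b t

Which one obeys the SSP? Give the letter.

(a) 1-6 → violates
(b) 3-4 → violates
(c) 4-3-6 → violates
(d) 1-4 → violates
(e) 3-1 → obeys
(f) 6-2-1-1 → violates

e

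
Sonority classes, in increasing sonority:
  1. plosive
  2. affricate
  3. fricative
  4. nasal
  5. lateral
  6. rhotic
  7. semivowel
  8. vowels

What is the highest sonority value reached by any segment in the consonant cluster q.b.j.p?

7

/q/ is a plosive (sonority 1).
/b/ is a plosive (sonority 1).
/j/ is a semivowel (sonority 7).
/p/ is a plosive (sonority 1).
The maximum is 7.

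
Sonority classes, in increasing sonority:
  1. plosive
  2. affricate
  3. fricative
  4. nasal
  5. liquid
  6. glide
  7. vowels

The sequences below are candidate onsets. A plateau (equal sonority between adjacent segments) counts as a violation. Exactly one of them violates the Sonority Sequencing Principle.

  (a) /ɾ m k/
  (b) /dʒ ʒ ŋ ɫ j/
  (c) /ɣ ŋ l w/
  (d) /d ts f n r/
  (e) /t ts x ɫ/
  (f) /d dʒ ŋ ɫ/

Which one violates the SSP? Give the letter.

(a) 5-4-1 → violates
(b) 2-3-4-5-6 → obeys
(c) 3-4-5-6 → obeys
(d) 1-2-3-4-5 → obeys
(e) 1-2-3-5 → obeys
(f) 1-2-4-5 → obeys

a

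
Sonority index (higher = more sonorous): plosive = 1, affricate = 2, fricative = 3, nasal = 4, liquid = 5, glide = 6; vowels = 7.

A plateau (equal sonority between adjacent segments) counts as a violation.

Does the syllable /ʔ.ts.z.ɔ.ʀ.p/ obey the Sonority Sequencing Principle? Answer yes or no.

yes

Onset: /ʔ/ is a plosive (sonority 1), /ts/ is an affricate (sonority 2), /z/ is a fricative (sonority 3); then the nucleus /ɔ/ (sonority 7).
Onset profile 1-2-3-7 — rises to the nucleus.
Coda: /ʀ/ is a liquid (sonority 5), /p/ is a plosive (sonority 1).
Coda profile 7-5-1 — falls from the nucleus.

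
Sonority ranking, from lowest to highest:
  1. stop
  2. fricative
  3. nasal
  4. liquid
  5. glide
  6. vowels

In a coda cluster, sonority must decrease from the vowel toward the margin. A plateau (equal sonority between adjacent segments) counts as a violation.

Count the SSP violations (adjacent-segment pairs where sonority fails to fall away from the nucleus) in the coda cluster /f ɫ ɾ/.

2

/f/: fricative = 2.
/ɫ/: liquid = 4.
/ɾ/: liquid = 4.
/f/→/ɫ/: 2→4 (does not fall) — violation.
/ɫ/→/ɾ/: 4→4 (plateau) — violation.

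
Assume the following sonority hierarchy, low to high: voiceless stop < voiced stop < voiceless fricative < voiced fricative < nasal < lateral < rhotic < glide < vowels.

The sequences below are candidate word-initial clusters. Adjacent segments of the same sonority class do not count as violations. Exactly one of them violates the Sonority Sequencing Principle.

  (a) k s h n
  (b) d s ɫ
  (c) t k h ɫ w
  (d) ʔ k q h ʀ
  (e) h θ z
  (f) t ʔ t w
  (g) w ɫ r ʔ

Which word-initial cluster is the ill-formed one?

g

(a) 1-3-3-5 → obeys
(b) 2-3-6 → obeys
(c) 1-1-3-6-8 → obeys
(d) 1-1-1-3-7 → obeys
(e) 3-3-4 → obeys
(f) 1-1-1-8 → obeys
(g) 8-6-7-1 → violates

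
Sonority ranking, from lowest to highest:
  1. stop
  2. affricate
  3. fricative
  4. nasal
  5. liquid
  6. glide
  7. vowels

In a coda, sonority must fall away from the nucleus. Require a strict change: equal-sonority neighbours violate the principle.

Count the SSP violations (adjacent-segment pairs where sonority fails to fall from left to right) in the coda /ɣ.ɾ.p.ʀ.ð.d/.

/ɣ/ is a fricative (sonority 3).
/ɾ/ is a liquid (sonority 5).
/p/ is a stop (sonority 1).
/ʀ/ is a liquid (sonority 5).
/ð/ is a fricative (sonority 3).
/d/ is a stop (sonority 1).
/ɣ/→/ɾ/: 3→5 (does not fall) — violation.
/ɾ/→/p/: 5→1 (falls) — ok.
/p/→/ʀ/: 1→5 (does not fall) — violation.
/ʀ/→/ð/: 5→3 (falls) — ok.
/ð/→/d/: 3→1 (falls) — ok.

2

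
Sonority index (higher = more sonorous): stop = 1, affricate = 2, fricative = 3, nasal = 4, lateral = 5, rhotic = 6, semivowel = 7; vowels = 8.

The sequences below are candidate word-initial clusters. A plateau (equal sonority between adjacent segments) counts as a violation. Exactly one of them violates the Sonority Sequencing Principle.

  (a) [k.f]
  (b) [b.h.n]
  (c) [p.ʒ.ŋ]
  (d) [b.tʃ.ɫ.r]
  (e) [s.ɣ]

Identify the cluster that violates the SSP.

(a) sonority 1-3: well-formed.
(b) sonority 1-3-4: well-formed.
(c) sonority 1-3-4: well-formed.
(d) sonority 1-2-5-6: well-formed.
(e) sonority 3-3: ill-formed.

e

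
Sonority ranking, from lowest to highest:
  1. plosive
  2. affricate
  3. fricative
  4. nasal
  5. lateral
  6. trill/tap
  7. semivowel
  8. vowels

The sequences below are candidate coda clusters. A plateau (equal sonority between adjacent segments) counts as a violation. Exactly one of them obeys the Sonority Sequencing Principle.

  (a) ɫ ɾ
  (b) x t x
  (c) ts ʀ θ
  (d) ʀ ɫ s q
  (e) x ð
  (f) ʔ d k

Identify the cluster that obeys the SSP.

d

(a) ɫ ɾ: profile 5-6 — violates.
(b) x t x: profile 3-1-3 — violates.
(c) ts ʀ θ: profile 2-6-3 — violates.
(d) ʀ ɫ s q: profile 6-5-3-1 — obeys.
(e) x ð: profile 3-3 — violates.
(f) ʔ d k: profile 1-1-1 — violates.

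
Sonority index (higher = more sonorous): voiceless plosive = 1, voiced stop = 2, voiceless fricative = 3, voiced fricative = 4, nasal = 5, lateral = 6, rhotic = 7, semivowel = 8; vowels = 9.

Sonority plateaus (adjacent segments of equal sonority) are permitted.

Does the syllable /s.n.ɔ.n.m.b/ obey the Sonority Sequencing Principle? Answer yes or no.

Onset: /s/ is a voiceless fricative (sonority 3), /n/ is a nasal (sonority 5); then the nucleus /ɔ/ (sonority 9).
Onset profile 3-5-9 — rises to the nucleus.
Coda: /n/ is a nasal (sonority 5), /m/ is a nasal (sonority 5), /b/ is a voiced stop (sonority 2).
Coda profile 9-5-5-2 — falls from the nucleus.

yes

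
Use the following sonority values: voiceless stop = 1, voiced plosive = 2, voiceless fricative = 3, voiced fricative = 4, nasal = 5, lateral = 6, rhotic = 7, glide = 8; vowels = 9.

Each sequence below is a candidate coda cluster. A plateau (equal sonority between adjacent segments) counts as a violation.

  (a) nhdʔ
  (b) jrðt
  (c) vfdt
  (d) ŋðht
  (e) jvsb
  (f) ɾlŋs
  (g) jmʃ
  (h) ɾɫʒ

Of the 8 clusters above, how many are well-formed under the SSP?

(a) sonority 5-3-2-1: well-formed.
(b) sonority 8-7-4-1: well-formed.
(c) sonority 4-3-2-1: well-formed.
(d) sonority 5-4-3-1: well-formed.
(e) sonority 8-4-3-2: well-formed.
(f) sonority 7-6-5-3: well-formed.
(g) sonority 8-5-3: well-formed.
(h) sonority 7-6-4: well-formed.

8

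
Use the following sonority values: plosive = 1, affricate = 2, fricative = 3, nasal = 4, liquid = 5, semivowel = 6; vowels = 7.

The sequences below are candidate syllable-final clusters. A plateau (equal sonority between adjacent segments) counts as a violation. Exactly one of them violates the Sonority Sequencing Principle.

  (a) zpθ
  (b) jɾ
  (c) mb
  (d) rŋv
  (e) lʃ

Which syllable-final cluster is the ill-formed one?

(a) sonority 3-1-3: ill-formed.
(b) sonority 6-5: well-formed.
(c) sonority 4-1: well-formed.
(d) sonority 5-4-3: well-formed.
(e) sonority 5-3: well-formed.

a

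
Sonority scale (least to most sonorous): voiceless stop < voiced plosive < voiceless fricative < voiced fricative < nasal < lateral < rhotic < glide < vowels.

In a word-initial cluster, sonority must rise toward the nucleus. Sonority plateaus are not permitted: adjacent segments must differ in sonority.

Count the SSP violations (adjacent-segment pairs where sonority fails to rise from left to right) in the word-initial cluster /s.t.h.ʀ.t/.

2

/s/: voiceless fricative = 3.
/t/: voiceless stop = 1.
/h/: voiceless fricative = 3.
/ʀ/: rhotic = 7.
/t/: voiceless stop = 1.
/s/→/t/: 3→1 (does not rise) — violation.
/t/→/h/: 1→3 (rises) — ok.
/h/→/ʀ/: 3→7 (rises) — ok.
/ʀ/→/t/: 7→1 (does not rise) — violation.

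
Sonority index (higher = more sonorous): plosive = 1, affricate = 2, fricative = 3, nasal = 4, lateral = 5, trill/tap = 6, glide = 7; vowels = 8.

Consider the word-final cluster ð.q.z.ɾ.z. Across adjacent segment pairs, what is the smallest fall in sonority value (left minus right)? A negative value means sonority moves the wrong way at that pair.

-3

/ð/ is a fricative (sonority 3).
/q/ is a plosive (sonority 1).
/z/ is a fricative (sonority 3).
/ɾ/ is a trill/tap (sonority 6).
/z/ is a fricative (sonority 3).
/ð/→/q/: change +2.
/q/→/z/: change -2.
/z/→/ɾ/: change -3.
/ɾ/→/z/: change +3.
Minimum = -3.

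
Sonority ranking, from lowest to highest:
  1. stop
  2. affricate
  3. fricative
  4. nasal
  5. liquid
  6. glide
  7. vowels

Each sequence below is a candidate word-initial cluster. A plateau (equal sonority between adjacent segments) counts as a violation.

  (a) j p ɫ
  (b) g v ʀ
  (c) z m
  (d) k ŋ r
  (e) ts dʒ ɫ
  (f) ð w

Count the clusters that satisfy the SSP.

4

(a) j p ɫ: profile 6-1-5 — violates.
(b) g v ʀ: profile 1-3-5 — obeys.
(c) z m: profile 3-4 — obeys.
(d) k ŋ r: profile 1-4-5 — obeys.
(e) ts dʒ ɫ: profile 2-2-5 — violates.
(f) ð w: profile 3-6 — obeys.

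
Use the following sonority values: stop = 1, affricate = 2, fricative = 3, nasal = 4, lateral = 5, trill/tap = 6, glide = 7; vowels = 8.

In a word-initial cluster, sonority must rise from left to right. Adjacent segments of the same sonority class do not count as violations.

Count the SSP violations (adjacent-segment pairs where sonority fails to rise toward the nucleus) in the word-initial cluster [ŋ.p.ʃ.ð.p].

2

/ŋ/ is a nasal (sonority 4).
/p/ is a stop (sonority 1).
/ʃ/ is a fricative (sonority 3).
/ð/ is a fricative (sonority 3).
/p/ is a stop (sonority 1).
/ŋ/→/p/: 4→1 (does not rise) — violation.
/p/→/ʃ/: 1→3 (rises) — ok.
/ʃ/→/ð/: 3→3 (plateau, allowed) — ok.
/ð/→/p/: 3→1 (does not rise) — violation.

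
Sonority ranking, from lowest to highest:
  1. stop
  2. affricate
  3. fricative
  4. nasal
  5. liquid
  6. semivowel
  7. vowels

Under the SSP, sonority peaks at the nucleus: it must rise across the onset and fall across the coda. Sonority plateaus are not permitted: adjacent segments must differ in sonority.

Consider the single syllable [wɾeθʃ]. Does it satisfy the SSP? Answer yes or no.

no

Onset: /w/ is a semivowel (sonority 6), /ɾ/ is a liquid (sonority 5); then the nucleus /e/ (sonority 7).
Onset profile 6-5-7 — does not strictly rise throughout.
Coda: /θ/ is a fricative (sonority 3), /ʃ/ is a fricative (sonority 3).
Coda profile 7-3-3 — does not strictly fall throughout.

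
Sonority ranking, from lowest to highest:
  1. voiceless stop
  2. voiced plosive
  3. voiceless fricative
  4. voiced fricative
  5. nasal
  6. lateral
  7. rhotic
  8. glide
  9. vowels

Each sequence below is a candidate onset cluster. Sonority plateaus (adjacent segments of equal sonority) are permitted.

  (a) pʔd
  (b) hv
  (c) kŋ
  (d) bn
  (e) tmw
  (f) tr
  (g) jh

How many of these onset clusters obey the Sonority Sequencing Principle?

6

(a) pʔd: profile 1-1-2 — obeys.
(b) hv: profile 3-4 — obeys.
(c) kŋ: profile 1-5 — obeys.
(d) bn: profile 2-5 — obeys.
(e) tmw: profile 1-5-8 — obeys.
(f) tr: profile 1-7 — obeys.
(g) jh: profile 8-3 — violates.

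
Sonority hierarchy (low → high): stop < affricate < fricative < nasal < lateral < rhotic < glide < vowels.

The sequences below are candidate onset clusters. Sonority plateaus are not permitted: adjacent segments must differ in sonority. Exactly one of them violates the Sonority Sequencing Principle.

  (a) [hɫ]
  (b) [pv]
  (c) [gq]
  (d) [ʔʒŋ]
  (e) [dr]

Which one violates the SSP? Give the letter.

c

(a) sonority 3-5: well-formed.
(b) sonority 1-3: well-formed.
(c) sonority 1-1: ill-formed.
(d) sonority 1-3-4: well-formed.
(e) sonority 1-6: well-formed.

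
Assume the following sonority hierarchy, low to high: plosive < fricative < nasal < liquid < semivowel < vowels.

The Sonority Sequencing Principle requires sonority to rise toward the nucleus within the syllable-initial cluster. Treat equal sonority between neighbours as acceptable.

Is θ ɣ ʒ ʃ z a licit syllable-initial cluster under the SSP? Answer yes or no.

yes

/θ/ — fricative, sonority 2.
/ɣ/ — fricative, sonority 2.
/ʒ/ — fricative, sonority 2.
/ʃ/ — fricative, sonority 2.
/z/ — fricative, sonority 2.
The profile 2-2-2-2-2 is non-decreasing (plateaus allowed), so the syllable-initial cluster satisfies the SSP.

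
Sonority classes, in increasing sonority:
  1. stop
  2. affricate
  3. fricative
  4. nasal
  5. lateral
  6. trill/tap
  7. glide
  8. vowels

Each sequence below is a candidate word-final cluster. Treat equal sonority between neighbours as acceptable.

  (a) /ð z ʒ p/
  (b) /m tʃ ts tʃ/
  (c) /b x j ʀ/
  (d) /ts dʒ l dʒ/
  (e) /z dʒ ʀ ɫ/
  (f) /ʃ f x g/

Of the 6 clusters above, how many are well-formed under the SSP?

3

(a) /ð z ʒ p/: profile 3-3-3-1 — obeys.
(b) /m tʃ ts tʃ/: profile 4-2-2-2 — obeys.
(c) /b x j ʀ/: profile 1-3-7-6 — violates.
(d) /ts dʒ l dʒ/: profile 2-2-5-2 — violates.
(e) /z dʒ ʀ ɫ/: profile 3-2-6-5 — violates.
(f) /ʃ f x g/: profile 3-3-3-1 — obeys.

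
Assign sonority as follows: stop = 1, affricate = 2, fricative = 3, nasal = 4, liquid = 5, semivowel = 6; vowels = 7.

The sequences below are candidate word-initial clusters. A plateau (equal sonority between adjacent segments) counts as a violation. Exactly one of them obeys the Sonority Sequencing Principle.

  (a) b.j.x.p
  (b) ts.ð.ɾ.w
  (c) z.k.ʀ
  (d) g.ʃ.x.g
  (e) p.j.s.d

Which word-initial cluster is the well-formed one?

b

(a) 1-6-3-1 → violates
(b) 2-3-5-6 → obeys
(c) 3-1-5 → violates
(d) 1-3-3-1 → violates
(e) 1-6-3-1 → violates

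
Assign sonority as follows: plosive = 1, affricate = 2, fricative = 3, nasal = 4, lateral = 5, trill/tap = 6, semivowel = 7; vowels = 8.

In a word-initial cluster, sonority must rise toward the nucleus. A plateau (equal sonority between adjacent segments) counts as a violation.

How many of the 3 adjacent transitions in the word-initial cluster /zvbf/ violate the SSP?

/z/: fricative = 3.
/v/: fricative = 3.
/b/: plosive = 1.
/f/: fricative = 3.
/z/→/v/: 3→3 (plateau) — violation.
/v/→/b/: 3→1 (does not rise) — violation.
/b/→/f/: 1→3 (rises) — ok.

2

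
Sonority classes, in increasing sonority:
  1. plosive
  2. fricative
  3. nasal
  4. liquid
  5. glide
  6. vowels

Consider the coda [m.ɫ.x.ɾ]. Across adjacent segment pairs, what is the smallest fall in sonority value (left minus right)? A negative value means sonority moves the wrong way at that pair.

-2

/m/: nasal = 3.
/ɫ/: liquid = 4.
/x/: fricative = 2.
/ɾ/: liquid = 4.
/m/→/ɫ/: change -1.
/ɫ/→/x/: change +2.
/x/→/ɾ/: change -2.
Minimum = -2.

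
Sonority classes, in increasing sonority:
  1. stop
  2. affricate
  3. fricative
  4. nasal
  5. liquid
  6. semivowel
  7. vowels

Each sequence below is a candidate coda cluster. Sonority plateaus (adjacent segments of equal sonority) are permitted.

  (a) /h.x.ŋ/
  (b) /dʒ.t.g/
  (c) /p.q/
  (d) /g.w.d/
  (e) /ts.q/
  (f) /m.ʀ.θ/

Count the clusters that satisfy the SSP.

3

(a) /h.x.ŋ/: profile 3-3-4 — violates.
(b) /dʒ.t.g/: profile 2-1-1 — obeys.
(c) /p.q/: profile 1-1 — obeys.
(d) /g.w.d/: profile 1-6-1 — violates.
(e) /ts.q/: profile 2-1 — obeys.
(f) /m.ʀ.θ/: profile 4-5-3 — violates.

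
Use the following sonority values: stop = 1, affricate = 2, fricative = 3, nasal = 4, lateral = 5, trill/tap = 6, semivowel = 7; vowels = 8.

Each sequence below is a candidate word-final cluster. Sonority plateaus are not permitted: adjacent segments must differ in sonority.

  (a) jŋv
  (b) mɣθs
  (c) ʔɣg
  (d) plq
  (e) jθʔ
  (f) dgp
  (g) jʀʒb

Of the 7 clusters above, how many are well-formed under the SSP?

3

(a) sonority 7-4-3: well-formed.
(b) sonority 4-3-3-3: ill-formed.
(c) sonority 1-3-1: ill-formed.
(d) sonority 1-5-1: ill-formed.
(e) sonority 7-3-1: well-formed.
(f) sonority 1-1-1: ill-formed.
(g) sonority 7-6-3-1: well-formed.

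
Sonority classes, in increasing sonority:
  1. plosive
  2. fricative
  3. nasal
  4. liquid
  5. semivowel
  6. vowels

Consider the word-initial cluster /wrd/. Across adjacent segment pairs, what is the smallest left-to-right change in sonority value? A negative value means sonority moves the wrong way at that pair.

-3

/w/ is a semivowel (sonority 5).
/r/ is a liquid (sonority 4).
/d/ is a plosive (sonority 1).
/w/→/r/: change -1.
/r/→/d/: change -3.
Minimum = -3.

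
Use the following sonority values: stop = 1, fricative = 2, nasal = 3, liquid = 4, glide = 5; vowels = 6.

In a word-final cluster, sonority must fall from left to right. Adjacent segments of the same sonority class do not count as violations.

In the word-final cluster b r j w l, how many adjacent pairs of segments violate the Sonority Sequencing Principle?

/b/ is a stop (sonority 1).
/r/ is a liquid (sonority 4).
/j/ is a glide (sonority 5).
/w/ is a glide (sonority 5).
/l/ is a liquid (sonority 4).
/b/→/r/: 1→4 (does not fall) — violation.
/r/→/j/: 4→5 (does not fall) — violation.
/j/→/w/: 5→5 (plateau, allowed) — ok.
/w/→/l/: 5→4 (falls) — ok.

2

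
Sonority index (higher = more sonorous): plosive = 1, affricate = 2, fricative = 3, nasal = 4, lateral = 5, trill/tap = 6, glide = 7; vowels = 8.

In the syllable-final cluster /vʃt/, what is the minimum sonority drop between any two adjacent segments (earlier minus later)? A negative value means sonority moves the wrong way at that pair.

0

/v/: fricative = 3.
/ʃ/: fricative = 3.
/t/: plosive = 1.
/v/→/ʃ/: change +0.
/ʃ/→/t/: change +2.
Minimum = 0.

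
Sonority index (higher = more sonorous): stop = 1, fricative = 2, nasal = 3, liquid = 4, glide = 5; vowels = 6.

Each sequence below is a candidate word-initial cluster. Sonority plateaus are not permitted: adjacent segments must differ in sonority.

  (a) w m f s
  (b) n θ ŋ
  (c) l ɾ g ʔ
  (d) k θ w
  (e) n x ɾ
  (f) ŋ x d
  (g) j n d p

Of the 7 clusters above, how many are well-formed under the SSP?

(a) sonority 5-3-2-2: ill-formed.
(b) sonority 3-2-3: ill-formed.
(c) sonority 4-4-1-1: ill-formed.
(d) sonority 1-2-5: well-formed.
(e) sonority 3-2-4: ill-formed.
(f) sonority 3-2-1: ill-formed.
(g) sonority 5-3-1-1: ill-formed.

1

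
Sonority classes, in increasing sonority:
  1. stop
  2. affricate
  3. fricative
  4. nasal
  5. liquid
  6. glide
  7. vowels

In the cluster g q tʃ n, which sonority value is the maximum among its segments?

4

/g/ — stop, sonority 1.
/q/ — stop, sonority 1.
/tʃ/ — affricate, sonority 2.
/n/ — nasal, sonority 4.
The maximum is 4.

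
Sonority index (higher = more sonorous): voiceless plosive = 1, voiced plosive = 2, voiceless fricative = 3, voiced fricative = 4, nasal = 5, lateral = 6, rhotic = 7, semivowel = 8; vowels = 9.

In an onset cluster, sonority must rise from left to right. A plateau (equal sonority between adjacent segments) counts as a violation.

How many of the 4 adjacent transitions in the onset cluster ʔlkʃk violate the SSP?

/ʔ/ is a voiceless plosive (sonority 1).
/l/ is a lateral (sonority 6).
/k/ is a voiceless plosive (sonority 1).
/ʃ/ is a voiceless fricative (sonority 3).
/k/ is a voiceless plosive (sonority 1).
/ʔ/→/l/: 1→6 (rises) — ok.
/l/→/k/: 6→1 (does not rise) — violation.
/k/→/ʃ/: 1→3 (rises) — ok.
/ʃ/→/k/: 3→1 (does not rise) — violation.

2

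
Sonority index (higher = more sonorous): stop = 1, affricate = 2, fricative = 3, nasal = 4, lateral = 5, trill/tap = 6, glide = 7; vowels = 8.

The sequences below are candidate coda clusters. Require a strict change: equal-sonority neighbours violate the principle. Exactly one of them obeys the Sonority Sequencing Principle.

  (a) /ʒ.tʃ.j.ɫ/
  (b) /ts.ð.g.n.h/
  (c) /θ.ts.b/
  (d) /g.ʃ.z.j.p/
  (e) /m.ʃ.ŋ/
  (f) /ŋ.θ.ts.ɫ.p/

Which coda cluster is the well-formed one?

c

(a) 3-2-7-5 → violates
(b) 2-3-1-4-3 → violates
(c) 3-2-1 → obeys
(d) 1-3-3-7-1 → violates
(e) 4-3-4 → violates
(f) 4-3-2-5-1 → violates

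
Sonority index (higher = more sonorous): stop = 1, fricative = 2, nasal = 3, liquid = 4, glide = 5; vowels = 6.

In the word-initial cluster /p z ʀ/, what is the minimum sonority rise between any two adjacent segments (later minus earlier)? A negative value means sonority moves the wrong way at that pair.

1

/p/ — stop, sonority 1.
/z/ — fricative, sonority 2.
/ʀ/ — liquid, sonority 4.
/p/→/z/: change +1.
/z/→/ʀ/: change +2.
Minimum = 1.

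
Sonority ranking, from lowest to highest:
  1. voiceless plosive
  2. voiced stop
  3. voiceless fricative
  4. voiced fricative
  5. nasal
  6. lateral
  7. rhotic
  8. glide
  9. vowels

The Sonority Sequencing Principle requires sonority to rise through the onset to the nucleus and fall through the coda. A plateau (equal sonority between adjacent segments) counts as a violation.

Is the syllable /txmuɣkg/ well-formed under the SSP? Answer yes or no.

no

Onset: /t/ is a voiceless plosive (sonority 1), /x/ is a voiceless fricative (sonority 3), /m/ is a nasal (sonority 5); then the nucleus /u/ (sonority 9).
Onset profile 1-3-5-9 — rises to the nucleus.
Coda: /ɣ/ is a voiced fricative (sonority 4), /k/ is a voiceless plosive (sonority 1), /g/ is a voiced stop (sonority 2).
Coda profile 9-4-1-2 — does not strictly fall throughout.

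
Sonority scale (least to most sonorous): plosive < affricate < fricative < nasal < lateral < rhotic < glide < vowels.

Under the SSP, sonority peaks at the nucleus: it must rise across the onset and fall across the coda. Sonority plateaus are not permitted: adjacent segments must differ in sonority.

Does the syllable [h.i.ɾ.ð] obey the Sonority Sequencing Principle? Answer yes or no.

yes

Onset: /h/ is a fricative (sonority 3); then the nucleus /i/ (sonority 8).
Onset profile 3-8 — rises to the nucleus.
Coda: /ɾ/ is a rhotic (sonority 6), /ð/ is a fricative (sonority 3).
Coda profile 8-6-3 — falls from the nucleus.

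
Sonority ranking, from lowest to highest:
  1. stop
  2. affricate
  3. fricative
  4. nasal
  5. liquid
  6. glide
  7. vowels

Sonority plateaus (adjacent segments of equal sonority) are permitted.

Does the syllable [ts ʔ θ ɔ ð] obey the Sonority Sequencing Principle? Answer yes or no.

Onset: /ts/ is an affricate (sonority 2), /ʔ/ is a stop (sonority 1), /θ/ is a fricative (sonority 3); then the nucleus /ɔ/ (sonority 7).
Onset profile 2-1-3-7 — does not rise throughout.
Coda: /ð/ is a fricative (sonority 3).
Coda profile 7-3 — falls from the nucleus.

no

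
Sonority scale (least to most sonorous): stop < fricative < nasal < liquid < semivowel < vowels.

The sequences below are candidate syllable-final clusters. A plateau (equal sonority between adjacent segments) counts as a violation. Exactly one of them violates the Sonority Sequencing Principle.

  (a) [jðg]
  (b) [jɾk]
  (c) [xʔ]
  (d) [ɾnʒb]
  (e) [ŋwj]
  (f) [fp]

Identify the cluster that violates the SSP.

(a) sonority 5-2-1: well-formed.
(b) sonority 5-4-1: well-formed.
(c) sonority 2-1: well-formed.
(d) sonority 4-3-2-1: well-formed.
(e) sonority 3-5-5: ill-formed.
(f) sonority 2-1: well-formed.

e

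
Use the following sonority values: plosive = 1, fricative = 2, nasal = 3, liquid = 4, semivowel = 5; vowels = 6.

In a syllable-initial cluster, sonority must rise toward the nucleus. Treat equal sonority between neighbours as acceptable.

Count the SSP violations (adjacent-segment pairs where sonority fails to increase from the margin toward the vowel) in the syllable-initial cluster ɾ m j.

/ɾ/ — liquid, sonority 4.
/m/ — nasal, sonority 3.
/j/ — semivowel, sonority 5.
/ɾ/→/m/: 4→3 (does not rise) — violation.
/m/→/j/: 3→5 (rises) — ok.

1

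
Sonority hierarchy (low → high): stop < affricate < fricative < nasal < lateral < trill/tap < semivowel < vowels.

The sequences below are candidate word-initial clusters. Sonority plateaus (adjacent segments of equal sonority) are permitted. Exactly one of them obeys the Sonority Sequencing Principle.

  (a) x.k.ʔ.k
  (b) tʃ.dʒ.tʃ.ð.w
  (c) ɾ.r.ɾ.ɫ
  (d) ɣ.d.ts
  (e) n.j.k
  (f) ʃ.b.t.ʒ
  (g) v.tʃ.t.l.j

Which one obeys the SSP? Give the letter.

b

(a) x.k.ʔ.k: profile 3-1-1-1 — violates.
(b) tʃ.dʒ.tʃ.ð.w: profile 2-2-2-3-7 — obeys.
(c) ɾ.r.ɾ.ɫ: profile 6-6-6-5 — violates.
(d) ɣ.d.ts: profile 3-1-2 — violates.
(e) n.j.k: profile 4-7-1 — violates.
(f) ʃ.b.t.ʒ: profile 3-1-1-3 — violates.
(g) v.tʃ.t.l.j: profile 3-2-1-5-7 — violates.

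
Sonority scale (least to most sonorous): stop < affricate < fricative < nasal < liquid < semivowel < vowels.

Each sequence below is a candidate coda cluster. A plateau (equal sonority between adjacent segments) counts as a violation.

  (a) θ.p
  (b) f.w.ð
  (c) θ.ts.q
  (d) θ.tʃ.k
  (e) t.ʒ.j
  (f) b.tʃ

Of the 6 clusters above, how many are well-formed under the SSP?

3

(a) θ.p: profile 3-1 — obeys.
(b) f.w.ð: profile 3-6-3 — violates.
(c) θ.ts.q: profile 3-2-1 — obeys.
(d) θ.tʃ.k: profile 3-2-1 — obeys.
(e) t.ʒ.j: profile 1-3-6 — violates.
(f) b.tʃ: profile 1-2 — violates.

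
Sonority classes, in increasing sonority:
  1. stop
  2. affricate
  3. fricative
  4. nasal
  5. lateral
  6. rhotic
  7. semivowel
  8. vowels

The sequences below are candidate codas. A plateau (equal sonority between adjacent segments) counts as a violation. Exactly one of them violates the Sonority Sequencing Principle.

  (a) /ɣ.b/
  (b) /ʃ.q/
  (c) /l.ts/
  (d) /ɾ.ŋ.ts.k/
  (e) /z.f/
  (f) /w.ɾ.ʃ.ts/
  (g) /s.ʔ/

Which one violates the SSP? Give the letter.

(a) /ɣ.b/: profile 3-1 — obeys.
(b) /ʃ.q/: profile 3-1 — obeys.
(c) /l.ts/: profile 5-2 — obeys.
(d) /ɾ.ŋ.ts.k/: profile 6-4-2-1 — obeys.
(e) /z.f/: profile 3-3 — violates.
(f) /w.ɾ.ʃ.ts/: profile 7-6-3-2 — obeys.
(g) /s.ʔ/: profile 3-1 — obeys.

e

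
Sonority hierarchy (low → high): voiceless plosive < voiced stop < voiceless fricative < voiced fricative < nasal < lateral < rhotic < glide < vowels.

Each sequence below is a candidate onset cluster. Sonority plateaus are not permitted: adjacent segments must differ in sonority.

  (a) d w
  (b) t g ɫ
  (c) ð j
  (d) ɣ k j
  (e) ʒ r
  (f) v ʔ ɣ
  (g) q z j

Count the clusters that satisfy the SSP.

5

(a) 2-8 → obeys
(b) 1-2-6 → obeys
(c) 4-8 → obeys
(d) 4-1-8 → violates
(e) 4-7 → obeys
(f) 4-1-4 → violates
(g) 1-4-8 → obeys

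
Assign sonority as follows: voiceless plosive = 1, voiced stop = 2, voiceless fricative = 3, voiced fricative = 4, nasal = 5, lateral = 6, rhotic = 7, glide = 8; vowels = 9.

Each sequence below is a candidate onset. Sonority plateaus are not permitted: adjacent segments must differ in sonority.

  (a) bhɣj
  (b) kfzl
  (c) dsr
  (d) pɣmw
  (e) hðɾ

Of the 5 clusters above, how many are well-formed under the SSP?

5

(a) sonority 2-3-4-8: well-formed.
(b) sonority 1-3-4-6: well-formed.
(c) sonority 2-3-7: well-formed.
(d) sonority 1-4-5-8: well-formed.
(e) sonority 3-4-7: well-formed.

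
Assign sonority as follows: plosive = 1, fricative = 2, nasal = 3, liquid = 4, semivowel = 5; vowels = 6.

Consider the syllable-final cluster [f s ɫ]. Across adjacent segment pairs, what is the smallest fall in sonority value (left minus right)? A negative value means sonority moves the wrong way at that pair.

-2

/f/: fricative = 2.
/s/: fricative = 2.
/ɫ/: liquid = 4.
/f/→/s/: change +0.
/s/→/ɫ/: change -2.
Minimum = -2.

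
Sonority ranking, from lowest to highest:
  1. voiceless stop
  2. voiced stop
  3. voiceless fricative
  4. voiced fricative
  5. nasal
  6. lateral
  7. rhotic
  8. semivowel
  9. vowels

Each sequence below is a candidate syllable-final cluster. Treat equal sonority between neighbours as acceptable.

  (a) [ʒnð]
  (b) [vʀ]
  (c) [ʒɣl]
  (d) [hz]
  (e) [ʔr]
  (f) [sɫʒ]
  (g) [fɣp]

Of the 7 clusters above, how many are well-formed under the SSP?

(a) 4-5-4 → violates
(b) 4-7 → violates
(c) 4-4-6 → violates
(d) 3-4 → violates
(e) 1-7 → violates
(f) 3-6-4 → violates
(g) 3-4-1 → violates

0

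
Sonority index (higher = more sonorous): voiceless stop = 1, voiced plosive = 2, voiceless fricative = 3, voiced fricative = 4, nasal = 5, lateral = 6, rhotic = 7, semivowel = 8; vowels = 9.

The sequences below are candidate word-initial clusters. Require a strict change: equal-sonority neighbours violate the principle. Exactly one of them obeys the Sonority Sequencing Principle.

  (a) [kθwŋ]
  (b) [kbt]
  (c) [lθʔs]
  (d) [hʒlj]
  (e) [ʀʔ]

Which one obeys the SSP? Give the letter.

(a) 1-3-8-5 → violates
(b) 1-2-1 → violates
(c) 6-3-1-3 → violates
(d) 3-4-6-8 → obeys
(e) 7-1 → violates

d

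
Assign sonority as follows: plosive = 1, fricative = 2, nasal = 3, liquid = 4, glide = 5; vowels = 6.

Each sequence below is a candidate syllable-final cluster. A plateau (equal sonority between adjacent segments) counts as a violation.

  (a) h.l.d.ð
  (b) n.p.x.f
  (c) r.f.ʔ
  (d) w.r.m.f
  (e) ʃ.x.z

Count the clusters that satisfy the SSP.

2

(a) sonority 2-4-1-2: ill-formed.
(b) sonority 3-1-2-2: ill-formed.
(c) sonority 4-2-1: well-formed.
(d) sonority 5-4-3-2: well-formed.
(e) sonority 2-2-2: ill-formed.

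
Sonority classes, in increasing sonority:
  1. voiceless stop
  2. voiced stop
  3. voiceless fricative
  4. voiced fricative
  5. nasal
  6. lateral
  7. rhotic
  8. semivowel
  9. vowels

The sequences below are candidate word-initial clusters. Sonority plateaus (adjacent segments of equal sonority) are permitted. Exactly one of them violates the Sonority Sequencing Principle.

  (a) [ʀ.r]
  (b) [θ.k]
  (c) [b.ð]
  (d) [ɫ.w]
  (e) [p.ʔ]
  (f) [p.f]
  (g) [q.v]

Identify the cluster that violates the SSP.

b

(a) 7-7 → obeys
(b) 3-1 → violates
(c) 2-4 → obeys
(d) 6-8 → obeys
(e) 1-1 → obeys
(f) 1-3 → obeys
(g) 1-4 → obeys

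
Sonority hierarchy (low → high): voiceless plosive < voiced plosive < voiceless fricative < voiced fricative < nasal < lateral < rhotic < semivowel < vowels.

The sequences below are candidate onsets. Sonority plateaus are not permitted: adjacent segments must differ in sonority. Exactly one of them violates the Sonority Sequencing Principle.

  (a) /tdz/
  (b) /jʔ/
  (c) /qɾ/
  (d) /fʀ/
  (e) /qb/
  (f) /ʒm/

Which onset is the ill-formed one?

b

(a) /tdz/: profile 1-2-4 — obeys.
(b) /jʔ/: profile 8-1 — violates.
(c) /qɾ/: profile 1-7 — obeys.
(d) /fʀ/: profile 3-7 — obeys.
(e) /qb/: profile 1-2 — obeys.
(f) /ʒm/: profile 4-5 — obeys.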